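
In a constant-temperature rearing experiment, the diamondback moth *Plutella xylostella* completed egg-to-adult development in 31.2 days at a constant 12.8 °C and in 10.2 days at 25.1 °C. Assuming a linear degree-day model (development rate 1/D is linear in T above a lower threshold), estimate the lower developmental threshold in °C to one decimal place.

6.8 °C

Linear rate model ⇒ the product D·(T − T_b) is constant across temperatures.
31.2·(12.8 − T_b) = 10.2·(25.1 − T_b)
T_b = (31.2·12.8 − 10.2·25.1) / (31.2 − 10.2) = 143.34 / 21.0 = 6.826 °C ≈ 6.8 °C.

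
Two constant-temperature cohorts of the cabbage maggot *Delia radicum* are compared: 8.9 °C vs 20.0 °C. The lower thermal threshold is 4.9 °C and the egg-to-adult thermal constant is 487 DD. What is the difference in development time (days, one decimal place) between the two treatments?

89.5 days

At 8.9 °C: 487 / (8.9 − 4.9) = 487 / 4.0 = 121.750 d.
At 20.0 °C: 487 / (20.0 − 4.9) = 487 / 15.1 = 32.252 d.
Difference = |121.750 − 32.252| = 89.498 ≈ 89.5 days.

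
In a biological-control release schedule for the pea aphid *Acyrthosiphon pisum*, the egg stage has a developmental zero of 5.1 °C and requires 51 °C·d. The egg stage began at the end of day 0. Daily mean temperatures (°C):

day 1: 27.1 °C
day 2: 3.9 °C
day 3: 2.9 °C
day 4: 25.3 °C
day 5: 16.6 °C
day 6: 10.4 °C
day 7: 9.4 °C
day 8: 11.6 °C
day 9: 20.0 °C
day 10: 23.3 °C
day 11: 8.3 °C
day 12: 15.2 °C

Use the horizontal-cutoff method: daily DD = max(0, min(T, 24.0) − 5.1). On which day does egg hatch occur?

Daily DD above 5.1 °C (capped at 18.9): 18.9, 0.0, 0.0, 18.9, 11.5, 5.3, 4.3, 6.5, 14.9, 18.2, 3.2, 10.1.
Cumulative: 18.9, 18.9, 18.9, 37.8, 49.3, 54.6, 58.9, 65.4, 80.3, 98.5, 101.7, 111.8.
The total first reaches 51 DD on day 6.

day 6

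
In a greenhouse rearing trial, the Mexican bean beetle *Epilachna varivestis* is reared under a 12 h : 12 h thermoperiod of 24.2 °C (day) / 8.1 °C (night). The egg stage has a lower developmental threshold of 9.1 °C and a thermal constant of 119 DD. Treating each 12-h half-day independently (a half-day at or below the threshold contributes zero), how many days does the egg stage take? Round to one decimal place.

Day half: max(0, 24.2 − 9.1) × 0.5 = 15.1 × 0.5 = 7.55 DD.
Night half: max(0, 8.1 − 9.1) × 0.5 = 0.0 × 0.5 = 0.00 DD.
Per 24 h: 7.55 DD/day.
Duration = 119 / 7.55 = 15.762 ≈ 15.8 days.

15.8 days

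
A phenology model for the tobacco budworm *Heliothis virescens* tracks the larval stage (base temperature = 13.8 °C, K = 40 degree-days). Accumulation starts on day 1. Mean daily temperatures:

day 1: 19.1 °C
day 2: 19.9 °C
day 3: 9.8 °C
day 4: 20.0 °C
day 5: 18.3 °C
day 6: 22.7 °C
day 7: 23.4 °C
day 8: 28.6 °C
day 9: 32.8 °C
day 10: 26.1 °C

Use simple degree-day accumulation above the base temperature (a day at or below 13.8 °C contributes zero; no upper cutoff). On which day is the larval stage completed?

Daily DD above 13.8 °C: 5.3, 6.1, 0.0, 6.2, 4.5, 8.9, 9.6, 14.8, 19.0, 12.3.
Cumulative: 5.3, 11.4, 11.4, 17.6, 22.1, 31.0, 40.6, 55.4, 74.4, 86.7.
The total first reaches 40 DD on day 7.

day 7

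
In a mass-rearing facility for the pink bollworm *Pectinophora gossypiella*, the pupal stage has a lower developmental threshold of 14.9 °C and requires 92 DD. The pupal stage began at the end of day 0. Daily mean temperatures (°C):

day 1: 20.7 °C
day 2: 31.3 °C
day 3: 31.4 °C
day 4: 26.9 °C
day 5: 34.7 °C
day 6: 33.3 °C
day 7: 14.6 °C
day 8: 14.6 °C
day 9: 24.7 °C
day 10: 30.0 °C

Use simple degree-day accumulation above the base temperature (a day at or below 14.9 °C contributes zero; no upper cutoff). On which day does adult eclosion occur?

day 9

Daily DD above 14.9 °C: 5.8, 16.4, 16.5, 12.0, 19.8, 18.4, 0.0, 0.0, 9.8, 15.1.
Cumulative: 5.8, 22.2, 38.7, 50.7, 70.5, 88.9, 88.9, 88.9, 98.7, 113.8.
The total first reaches 92 DD on day 9.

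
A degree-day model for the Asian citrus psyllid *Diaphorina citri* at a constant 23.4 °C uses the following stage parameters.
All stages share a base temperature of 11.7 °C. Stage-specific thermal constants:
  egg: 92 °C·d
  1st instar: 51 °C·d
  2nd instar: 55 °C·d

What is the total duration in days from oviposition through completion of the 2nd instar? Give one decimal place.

Daily accumulation at 23.4 °C = 23.4 − 11.7 = 11.7 DD/day.
Total K = 92 + 51 + 55 = 198 DD.
Total duration = 198 / 11.7 = 16.923 ≈ 16.9 days.

16.9 days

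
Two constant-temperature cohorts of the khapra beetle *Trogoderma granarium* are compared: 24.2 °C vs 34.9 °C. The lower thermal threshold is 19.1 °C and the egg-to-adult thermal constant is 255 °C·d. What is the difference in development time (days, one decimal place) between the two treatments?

33.9 days

At 24.2 °C: 255 / (24.2 − 19.1) = 255 / 5.1 = 50.000 d.
At 34.9 °C: 255 / (34.9 − 19.1) = 255 / 15.8 = 16.139 d.
Difference = |50.000 − 16.139| = 33.861 ≈ 33.9 days.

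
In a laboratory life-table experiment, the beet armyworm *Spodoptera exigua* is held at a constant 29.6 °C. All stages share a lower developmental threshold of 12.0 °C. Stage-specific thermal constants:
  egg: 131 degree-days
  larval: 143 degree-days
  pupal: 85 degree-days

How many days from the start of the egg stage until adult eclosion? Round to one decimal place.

20.4 days

Daily accumulation at 29.6 °C = 29.6 − 12.0 = 17.6 DD/day.
Total K = 131 + 143 + 85 = 359 DD.
Total duration = 359 / 17.6 = 20.398 ≈ 20.4 days.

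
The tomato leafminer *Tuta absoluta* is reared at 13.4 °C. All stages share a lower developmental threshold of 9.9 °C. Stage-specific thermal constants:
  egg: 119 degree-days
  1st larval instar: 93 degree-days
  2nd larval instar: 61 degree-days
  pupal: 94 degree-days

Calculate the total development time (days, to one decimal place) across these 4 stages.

104.9 days

Daily accumulation at 13.4 °C = 13.4 − 9.9 = 3.5 DD/day.
Total K = 119 + 93 + 61 + 94 = 367 DD.
Total duration = 367 / 3.5 = 104.857 ≈ 104.9 days.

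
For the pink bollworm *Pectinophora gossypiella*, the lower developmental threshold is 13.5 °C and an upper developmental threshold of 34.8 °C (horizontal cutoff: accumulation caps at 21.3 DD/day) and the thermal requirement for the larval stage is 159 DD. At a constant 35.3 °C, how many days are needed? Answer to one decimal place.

Temperature 35.3 °C exceeds the upper threshold, so daily accumulation caps at 34.8 − 13.5 = 21.3 DD/day.
Duration = 159 / 21.3 = 7.465 ≈ 7.5 days.

7.5 days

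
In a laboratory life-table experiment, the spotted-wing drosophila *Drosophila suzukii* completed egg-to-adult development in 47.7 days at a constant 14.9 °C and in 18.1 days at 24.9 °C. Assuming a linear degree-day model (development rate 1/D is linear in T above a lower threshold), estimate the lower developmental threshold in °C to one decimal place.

8.8 °C

Linear rate model ⇒ the product D·(T − T_b) is constant across temperatures.
47.7·(14.9 − T_b) = 18.1·(24.9 − T_b)
T_b = (47.7·14.9 − 18.1·24.9) / (47.7 − 18.1) = 260.04 / 29.6 = 8.785 °C ≈ 8.8 °C.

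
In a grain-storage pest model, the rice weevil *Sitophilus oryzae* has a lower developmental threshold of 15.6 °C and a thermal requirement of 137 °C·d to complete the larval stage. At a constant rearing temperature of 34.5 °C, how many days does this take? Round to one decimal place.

Daily accumulation = 34.5 − 15.6 = 18.9 DD/day.
Duration = 137 / 18.9 = 7.249 ≈ 7.2 days.

7.2 days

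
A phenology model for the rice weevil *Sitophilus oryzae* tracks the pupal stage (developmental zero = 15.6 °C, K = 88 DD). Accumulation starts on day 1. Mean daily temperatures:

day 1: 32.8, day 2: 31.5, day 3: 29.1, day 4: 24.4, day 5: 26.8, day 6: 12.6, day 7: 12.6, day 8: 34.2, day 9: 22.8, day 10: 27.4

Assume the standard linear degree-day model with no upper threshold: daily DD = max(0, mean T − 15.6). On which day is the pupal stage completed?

day 9

Daily DD above 15.6 °C: 17.2, 15.9, 13.5, 8.8, 11.2, 0.0, 0.0, 18.6, 7.2, 11.8.
Cumulative: 17.2, 33.1, 46.6, 55.4, 66.6, 66.6, 66.6, 85.2, 92.4, 104.2.
The total first reaches 88 DD on day 9.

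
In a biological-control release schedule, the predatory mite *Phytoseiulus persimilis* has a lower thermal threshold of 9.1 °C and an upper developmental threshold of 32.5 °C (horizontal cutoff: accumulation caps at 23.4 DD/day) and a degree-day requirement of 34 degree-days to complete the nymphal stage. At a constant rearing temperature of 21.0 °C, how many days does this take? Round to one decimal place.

2.9 days

Daily accumulation = 21.0 − 9.1 = 11.9 DD/day.
Duration = 34 / 11.9 = 2.857 ≈ 2.9 days.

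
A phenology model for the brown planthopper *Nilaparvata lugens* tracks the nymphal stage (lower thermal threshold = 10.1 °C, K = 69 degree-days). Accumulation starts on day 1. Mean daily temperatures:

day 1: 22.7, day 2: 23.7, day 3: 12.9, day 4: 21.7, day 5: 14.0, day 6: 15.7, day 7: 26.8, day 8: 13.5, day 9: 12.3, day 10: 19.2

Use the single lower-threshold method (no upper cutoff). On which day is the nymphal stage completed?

Daily DD above 10.1 °C: 12.6, 13.6, 2.8, 11.6, 3.9, 5.6, 16.7, 3.4, 2.2, 9.1.
Cumulative: 12.6, 26.2, 29.0, 40.6, 44.5, 50.1, 66.8, 70.2, 72.4, 81.5.
The total first reaches 69 DD on day 8.

day 8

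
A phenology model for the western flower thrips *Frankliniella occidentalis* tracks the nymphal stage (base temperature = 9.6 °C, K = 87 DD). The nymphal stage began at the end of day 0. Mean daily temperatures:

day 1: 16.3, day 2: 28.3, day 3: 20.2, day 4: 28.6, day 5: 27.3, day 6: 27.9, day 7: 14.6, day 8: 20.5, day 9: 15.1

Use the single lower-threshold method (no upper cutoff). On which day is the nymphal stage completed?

Daily DD above 9.6 °C: 6.7, 18.7, 10.6, 19.0, 17.7, 18.3, 5.0, 10.9, 5.5.
Cumulative: 6.7, 25.4, 36.0, 55.0, 72.7, 91.0, 96.0, 106.9, 112.4.
The total first reaches 87 DD on day 6.

day 6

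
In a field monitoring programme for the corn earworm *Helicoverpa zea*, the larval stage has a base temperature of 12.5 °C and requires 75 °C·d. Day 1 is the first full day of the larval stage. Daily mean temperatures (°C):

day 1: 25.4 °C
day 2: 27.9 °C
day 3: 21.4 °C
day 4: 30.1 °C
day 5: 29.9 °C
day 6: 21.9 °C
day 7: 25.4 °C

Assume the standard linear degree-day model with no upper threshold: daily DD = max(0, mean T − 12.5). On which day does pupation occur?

Daily DD above 12.5 °C: 12.9, 15.4, 8.9, 17.6, 17.4, 9.4, 12.9.
Cumulative: 12.9, 28.3, 37.2, 54.8, 72.2, 81.6, 94.5.
The total first reaches 75 DD on day 6.

day 6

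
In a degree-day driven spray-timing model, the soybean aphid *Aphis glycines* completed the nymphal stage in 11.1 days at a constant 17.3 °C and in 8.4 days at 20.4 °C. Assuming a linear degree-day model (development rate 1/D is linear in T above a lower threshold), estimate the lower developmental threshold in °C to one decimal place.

7.7 °C

Under the model K = D·(T − T_b), so D₁·(T₁ − T_b) = D₂·(T₂ − T_b).
11.1·(17.3 − T_b) = 8.4·(20.4 − T_b)
T_b = (11.1·17.3 − 8.4·20.4) / (11.1 − 8.4) = 20.67 / 2.7 = 7.656 °C ≈ 7.7 °C.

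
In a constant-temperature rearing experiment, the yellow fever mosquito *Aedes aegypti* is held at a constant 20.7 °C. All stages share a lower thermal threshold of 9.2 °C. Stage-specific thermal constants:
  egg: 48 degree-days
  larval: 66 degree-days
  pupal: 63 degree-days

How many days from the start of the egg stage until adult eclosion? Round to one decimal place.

Daily accumulation at 20.7 °C = 20.7 − 9.2 = 11.5 DD/day.
Total K = 48 + 66 + 63 = 177 DD.
Total duration = 177 / 11.5 = 15.391 ≈ 15.4 days.

15.4 days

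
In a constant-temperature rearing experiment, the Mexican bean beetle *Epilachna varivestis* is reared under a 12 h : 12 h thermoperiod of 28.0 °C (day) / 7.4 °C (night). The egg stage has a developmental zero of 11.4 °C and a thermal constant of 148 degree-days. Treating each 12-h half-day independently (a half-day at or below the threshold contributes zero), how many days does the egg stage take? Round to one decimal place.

17.8 days

Day half: max(0, 28.0 − 11.4) × 0.5 = 16.6 × 0.5 = 8.30 DD.
Night half: max(0, 7.4 − 11.4) × 0.5 = 0.0 × 0.5 = 0.00 DD.
Per 24 h: 8.30 DD/day.
Duration = 148 / 8.30 = 17.831 ≈ 17.8 days.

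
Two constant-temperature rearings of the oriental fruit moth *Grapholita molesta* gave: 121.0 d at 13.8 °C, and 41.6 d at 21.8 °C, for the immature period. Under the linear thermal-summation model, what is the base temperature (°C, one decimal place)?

9.6 °C

Under the model K = D·(T − T_b), so D₁·(T₁ − T_b) = D₂·(T₂ − T_b).
121.0·(13.8 − T_b) = 41.6·(21.8 − T_b)
T_b = (121.0·13.8 − 41.6·21.8) / (121.0 − 41.6) = 762.92 / 79.4 = 9.609 °C ≈ 9.6 °C.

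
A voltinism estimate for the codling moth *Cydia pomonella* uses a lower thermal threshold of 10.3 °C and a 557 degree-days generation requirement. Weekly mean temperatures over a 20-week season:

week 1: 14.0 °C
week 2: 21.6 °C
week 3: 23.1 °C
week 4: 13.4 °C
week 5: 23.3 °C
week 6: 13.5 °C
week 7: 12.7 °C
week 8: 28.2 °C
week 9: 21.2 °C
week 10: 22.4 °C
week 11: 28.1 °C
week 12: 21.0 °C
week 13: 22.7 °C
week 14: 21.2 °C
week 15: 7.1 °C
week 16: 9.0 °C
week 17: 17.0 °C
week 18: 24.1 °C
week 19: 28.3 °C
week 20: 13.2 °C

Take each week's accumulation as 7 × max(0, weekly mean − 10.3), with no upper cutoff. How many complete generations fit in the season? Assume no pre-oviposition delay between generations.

Weekly DD (7 × max(0, T̄ − 10.3)): 25.9, 79.1, 89.6, 21.7, 91.0, 22.4, 16.8, 125.3, 76.3, 84.7, 124.6, 74.9, 86.8, 76.3, 0.0, 0.0, 46.9, 96.6, 126.0, 20.3.
Season total = 1285.2 DD.
Complete generations = ⌊1285.2 / 557⌋ = 2.

2 generations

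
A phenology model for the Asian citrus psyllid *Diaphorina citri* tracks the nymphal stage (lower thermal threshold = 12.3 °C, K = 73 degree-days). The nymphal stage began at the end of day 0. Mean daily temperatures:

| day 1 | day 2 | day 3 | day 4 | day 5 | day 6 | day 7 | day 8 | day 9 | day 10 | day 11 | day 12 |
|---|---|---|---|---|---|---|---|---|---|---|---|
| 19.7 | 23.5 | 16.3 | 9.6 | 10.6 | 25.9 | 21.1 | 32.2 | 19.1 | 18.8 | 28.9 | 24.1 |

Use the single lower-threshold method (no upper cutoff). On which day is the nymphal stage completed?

Daily DD above 12.3 °C: 7.4, 11.2, 4.0, 0.0, 0.0, 13.6, 8.8, 19.9, 6.8, 6.5, 16.6, 11.8.
Cumulative: 7.4, 18.6, 22.6, 22.6, 22.6, 36.2, 45.0, 64.9, 71.7, 78.2, 94.8, 106.6.
The total first reaches 73 DD on day 10.

day 10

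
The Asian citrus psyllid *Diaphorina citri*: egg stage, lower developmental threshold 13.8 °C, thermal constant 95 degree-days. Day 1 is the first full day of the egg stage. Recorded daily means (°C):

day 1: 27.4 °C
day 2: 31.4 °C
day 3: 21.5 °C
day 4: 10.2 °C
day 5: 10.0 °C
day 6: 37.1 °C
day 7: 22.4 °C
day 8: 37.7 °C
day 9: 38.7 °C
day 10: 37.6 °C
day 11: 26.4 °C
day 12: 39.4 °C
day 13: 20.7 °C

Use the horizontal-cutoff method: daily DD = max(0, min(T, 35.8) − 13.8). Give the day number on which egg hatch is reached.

Daily DD above 13.8 °C (capped at 22.0): 13.6, 17.6, 7.7, 0.0, 0.0, 22.0, 8.6, 22.0, 22.0, 22.0, 12.6, 22.0, 6.9.
Cumulative: 13.6, 31.2, 38.9, 38.9, 38.9, 60.9, 69.5, 91.5, 113.5, 135.5, 148.1, 170.1, 177.0.
The total first reaches 95 DD on day 9.

day 9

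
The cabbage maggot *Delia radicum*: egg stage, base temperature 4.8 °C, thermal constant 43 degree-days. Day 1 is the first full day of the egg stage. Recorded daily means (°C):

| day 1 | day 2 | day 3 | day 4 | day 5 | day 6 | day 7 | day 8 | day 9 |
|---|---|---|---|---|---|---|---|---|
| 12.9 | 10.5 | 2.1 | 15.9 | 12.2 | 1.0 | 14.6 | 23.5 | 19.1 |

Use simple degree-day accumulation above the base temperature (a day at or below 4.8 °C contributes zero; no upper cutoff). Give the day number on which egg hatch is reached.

day 8

Daily DD above 4.8 °C: 8.1, 5.7, 0.0, 11.1, 7.4, 0.0, 9.8, 18.7, 14.3.
Cumulative: 8.1, 13.8, 13.8, 24.9, 32.3, 32.3, 42.1, 60.8, 75.1.
The total first reaches 43 DD on day 8.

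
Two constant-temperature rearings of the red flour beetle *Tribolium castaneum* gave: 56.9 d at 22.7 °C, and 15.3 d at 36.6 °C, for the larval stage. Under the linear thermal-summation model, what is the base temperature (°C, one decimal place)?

Linear rate model ⇒ the product D·(T − T_b) is constant across temperatures.
56.9·(22.7 − T_b) = 15.3·(36.6 − T_b)
T_b = (56.9·22.7 − 15.3·36.6) / (56.9 − 15.3) = 731.65 / 41.6 = 17.588 °C ≈ 17.6 °C.

17.6 °C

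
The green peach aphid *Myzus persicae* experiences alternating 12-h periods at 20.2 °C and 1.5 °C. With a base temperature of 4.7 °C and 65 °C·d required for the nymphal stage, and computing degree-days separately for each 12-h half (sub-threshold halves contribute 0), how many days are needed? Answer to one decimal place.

Day half: max(0, 20.2 − 4.7) × 0.5 = 15.5 × 0.5 = 7.75 DD.
Night half: max(0, 1.5 − 4.7) × 0.5 = 0.0 × 0.5 = 0.00 DD.
Per 24 h: 7.75 DD/day.
Duration = 65 / 7.75 = 8.387 ≈ 8.4 days.

8.4 days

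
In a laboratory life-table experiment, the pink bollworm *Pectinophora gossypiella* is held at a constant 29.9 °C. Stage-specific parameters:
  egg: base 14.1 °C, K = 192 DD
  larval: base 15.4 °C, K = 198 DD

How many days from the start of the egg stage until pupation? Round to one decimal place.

egg: 192 / (29.9 − 14.1) = 192 / 15.8 = 12.152 d.
larval: 198 / (29.9 − 15.4) = 198 / 14.5 = 13.655 d.
Sum = 25.807 ≈ 25.8 days.

25.8 days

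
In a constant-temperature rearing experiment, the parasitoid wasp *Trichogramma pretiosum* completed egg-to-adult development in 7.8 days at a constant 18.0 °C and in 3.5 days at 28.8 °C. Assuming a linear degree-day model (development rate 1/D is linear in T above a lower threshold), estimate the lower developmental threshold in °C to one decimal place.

9.2 °C

Under the model K = D·(T − T_b), so D₁·(T₁ − T_b) = D₂·(T₂ − T_b).
7.8·(18.0 − T_b) = 3.5·(28.8 − T_b)
T_b = (7.8·18.0 − 3.5·28.8) / (7.8 − 3.5) = 39.60 / 4.3 = 9.209 °C ≈ 9.2 °C.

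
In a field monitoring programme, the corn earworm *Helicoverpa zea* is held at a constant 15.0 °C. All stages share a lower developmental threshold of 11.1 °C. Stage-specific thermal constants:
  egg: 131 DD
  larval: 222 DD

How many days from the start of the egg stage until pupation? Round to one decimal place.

90.5 days

Daily accumulation at 15.0 °C = 15.0 − 11.1 = 3.9 DD/day.
Total K = 131 + 222 = 353 DD.
Total duration = 353 / 3.9 = 90.513 ≈ 90.5 days.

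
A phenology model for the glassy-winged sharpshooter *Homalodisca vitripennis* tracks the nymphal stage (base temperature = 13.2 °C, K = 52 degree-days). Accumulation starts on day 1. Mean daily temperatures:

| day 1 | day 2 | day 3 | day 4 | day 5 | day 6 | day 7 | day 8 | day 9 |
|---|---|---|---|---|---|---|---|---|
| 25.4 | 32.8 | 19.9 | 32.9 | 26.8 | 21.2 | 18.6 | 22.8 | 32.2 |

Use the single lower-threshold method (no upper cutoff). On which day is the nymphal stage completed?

day 4

Daily DD above 13.2 °C: 12.2, 19.6, 6.7, 19.7, 13.6, 8.0, 5.4, 9.6, 19.0.
Cumulative: 12.2, 31.8, 38.5, 58.2, 71.8, 79.8, 85.2, 94.8, 113.8.
The total first reaches 52 DD on day 4.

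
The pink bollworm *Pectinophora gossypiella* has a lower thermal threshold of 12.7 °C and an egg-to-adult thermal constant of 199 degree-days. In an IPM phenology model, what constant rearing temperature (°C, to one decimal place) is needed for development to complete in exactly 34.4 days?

18.5 °C

Required daily accumulation = 199 / 34.4 = 5.785 DD/day.
T = T_base + 5.785 = 12.7 + 5.785 = 18.485 ≈ 18.5 °C.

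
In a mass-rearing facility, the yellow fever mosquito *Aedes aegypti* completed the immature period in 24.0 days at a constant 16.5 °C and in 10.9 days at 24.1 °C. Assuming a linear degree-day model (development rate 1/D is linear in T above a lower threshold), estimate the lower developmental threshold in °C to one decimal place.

10.2 °C

Equal thermal constants: D₁(T₁ − T_b) = D₂(T₂ − T_b).
24.0·(16.5 − T_b) = 10.9·(24.1 − T_b)
T_b = (24.0·16.5 − 10.9·24.1) / (24.0 − 10.9) = 133.31 / 13.1 = 10.176 °C ≈ 10.2 °C.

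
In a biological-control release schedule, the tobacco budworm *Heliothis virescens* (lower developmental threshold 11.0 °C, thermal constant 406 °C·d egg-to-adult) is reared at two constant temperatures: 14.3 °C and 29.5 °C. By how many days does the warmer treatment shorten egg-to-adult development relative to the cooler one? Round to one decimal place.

At 14.3 °C: 406 / (14.3 − 11.0) = 406 / 3.3 = 123.030 d.
At 29.5 °C: 406 / (29.5 − 11.0) = 406 / 18.5 = 21.946 d.
Difference = |123.030 − 21.946| = 101.084 ≈ 101.1 days.

101.1 days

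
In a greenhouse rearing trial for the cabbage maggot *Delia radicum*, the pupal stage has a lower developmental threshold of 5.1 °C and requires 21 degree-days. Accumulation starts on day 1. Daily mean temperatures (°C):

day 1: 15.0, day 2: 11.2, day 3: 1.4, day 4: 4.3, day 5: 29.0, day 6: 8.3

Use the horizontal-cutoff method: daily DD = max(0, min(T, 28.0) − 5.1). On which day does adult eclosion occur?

Daily DD above 5.1 °C (capped at 22.9): 9.9, 6.1, 0.0, 0.0, 22.9, 3.2.
Cumulative: 9.9, 16.0, 16.0, 16.0, 38.9, 42.1.
The total first reaches 21 DD on day 5.

day 5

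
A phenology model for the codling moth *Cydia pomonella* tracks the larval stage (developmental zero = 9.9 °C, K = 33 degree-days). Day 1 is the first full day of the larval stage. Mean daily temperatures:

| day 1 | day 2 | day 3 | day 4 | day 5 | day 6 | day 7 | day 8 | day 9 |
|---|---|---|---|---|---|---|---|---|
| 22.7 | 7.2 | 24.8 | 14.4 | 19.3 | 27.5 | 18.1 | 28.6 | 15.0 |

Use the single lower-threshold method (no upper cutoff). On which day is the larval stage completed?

Daily DD above 9.9 °C: 12.8, 0.0, 14.9, 4.5, 9.4, 17.6, 8.2, 18.7, 5.1.
Cumulative: 12.8, 12.8, 27.7, 32.2, 41.6, 59.2, 67.4, 86.1, 91.2.
The total first reaches 33 DD on day 5.

day 5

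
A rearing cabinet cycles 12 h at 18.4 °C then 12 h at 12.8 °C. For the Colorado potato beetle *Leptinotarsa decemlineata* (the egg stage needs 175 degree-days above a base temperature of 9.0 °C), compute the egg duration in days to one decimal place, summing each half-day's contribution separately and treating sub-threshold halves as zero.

26.5 days

Day half: max(0, 18.4 − 9.0) × 0.5 = 9.4 × 0.5 = 4.70 DD.
Night half: max(0, 12.8 − 9.0) × 0.5 = 3.8 × 0.5 = 1.90 DD.
Per 24 h: 6.60 DD/day.
Duration = 175 / 6.60 = 26.515 ≈ 26.5 days.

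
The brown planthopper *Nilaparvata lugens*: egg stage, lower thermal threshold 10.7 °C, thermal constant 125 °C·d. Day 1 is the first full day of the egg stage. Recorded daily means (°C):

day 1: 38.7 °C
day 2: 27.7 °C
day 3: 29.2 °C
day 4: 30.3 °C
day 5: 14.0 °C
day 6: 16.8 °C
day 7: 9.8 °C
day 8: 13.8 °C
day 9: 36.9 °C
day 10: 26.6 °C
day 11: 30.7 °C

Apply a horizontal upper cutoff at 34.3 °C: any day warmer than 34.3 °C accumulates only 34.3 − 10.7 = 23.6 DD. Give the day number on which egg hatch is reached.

day 10

Daily DD above 10.7 °C (capped at 23.6): 23.6, 17.0, 18.5, 19.6, 3.3, 6.1, 0.0, 3.1, 23.6, 15.9, 20.0.
Cumulative: 23.6, 40.6, 59.1, 78.7, 82.0, 88.1, 88.1, 91.2, 114.8, 130.7, 150.7.
The total first reaches 125 DD on day 10.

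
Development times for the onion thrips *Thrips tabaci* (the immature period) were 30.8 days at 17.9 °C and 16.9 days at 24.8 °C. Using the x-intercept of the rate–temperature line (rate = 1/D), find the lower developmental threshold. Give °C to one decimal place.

9.5 °C

Linear rate model ⇒ the product D·(T − T_b) is constant across temperatures.
30.8·(17.9 − T_b) = 16.9·(24.8 − T_b)
T_b = (30.8·17.9 − 16.9·24.8) / (30.8 − 16.9) = 132.20 / 13.9 = 9.511 °C ≈ 9.5 °C.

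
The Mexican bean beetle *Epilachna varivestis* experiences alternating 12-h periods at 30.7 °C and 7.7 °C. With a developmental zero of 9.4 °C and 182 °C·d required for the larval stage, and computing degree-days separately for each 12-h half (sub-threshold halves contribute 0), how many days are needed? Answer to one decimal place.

Day half: max(0, 30.7 − 9.4) × 0.5 = 21.3 × 0.5 = 10.65 DD.
Night half: max(0, 7.7 − 9.4) × 0.5 = 0.0 × 0.5 = 0.00 DD.
Per 24 h: 10.65 DD/day.
Duration = 182 / 10.65 = 17.089 ≈ 17.1 days.

17.1 days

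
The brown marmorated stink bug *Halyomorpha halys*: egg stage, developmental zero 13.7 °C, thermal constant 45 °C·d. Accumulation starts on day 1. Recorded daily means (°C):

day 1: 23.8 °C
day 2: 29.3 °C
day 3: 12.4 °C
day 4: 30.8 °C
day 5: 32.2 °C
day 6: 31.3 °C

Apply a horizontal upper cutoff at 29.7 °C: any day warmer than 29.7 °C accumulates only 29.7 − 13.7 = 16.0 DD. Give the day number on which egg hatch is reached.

Daily DD above 13.7 °C (capped at 16.0): 10.1, 15.6, 0.0, 16.0, 16.0, 16.0.
Cumulative: 10.1, 25.7, 25.7, 41.7, 57.7, 73.7.
The total first reaches 45 DD on day 5.

day 5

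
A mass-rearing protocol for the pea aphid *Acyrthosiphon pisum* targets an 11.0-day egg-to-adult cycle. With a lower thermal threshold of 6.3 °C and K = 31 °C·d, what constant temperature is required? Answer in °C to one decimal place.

9.1 °C

Required daily accumulation = 31 / 11.0 = 2.818 DD/day.
T = T_base + 2.818 = 6.3 + 2.818 = 9.118 ≈ 9.1 °C.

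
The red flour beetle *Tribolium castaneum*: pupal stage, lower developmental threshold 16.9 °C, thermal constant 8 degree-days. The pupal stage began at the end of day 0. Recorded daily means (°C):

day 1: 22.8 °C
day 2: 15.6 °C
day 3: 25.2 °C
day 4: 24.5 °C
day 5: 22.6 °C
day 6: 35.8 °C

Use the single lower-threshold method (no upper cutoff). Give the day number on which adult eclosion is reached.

day 3

Daily DD above 16.9 °C: 5.9, 0.0, 8.3, 7.6, 5.7, 18.9.
Cumulative: 5.9, 5.9, 14.2, 21.8, 27.5, 46.4.
The total first reaches 8 DD on day 3.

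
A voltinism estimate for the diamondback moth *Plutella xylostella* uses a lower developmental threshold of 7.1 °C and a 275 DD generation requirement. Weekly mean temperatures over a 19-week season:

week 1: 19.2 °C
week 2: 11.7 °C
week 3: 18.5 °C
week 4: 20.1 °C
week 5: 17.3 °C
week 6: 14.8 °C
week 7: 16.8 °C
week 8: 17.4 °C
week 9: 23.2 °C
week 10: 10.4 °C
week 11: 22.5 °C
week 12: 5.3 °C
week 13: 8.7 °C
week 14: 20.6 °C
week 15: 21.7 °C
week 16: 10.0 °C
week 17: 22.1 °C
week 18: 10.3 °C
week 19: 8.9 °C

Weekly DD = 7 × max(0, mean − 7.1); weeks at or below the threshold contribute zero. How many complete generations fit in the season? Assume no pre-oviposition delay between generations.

Weekly DD (7 × max(0, T̄ − 7.1)): 84.7, 32.2, 79.8, 91.0, 71.4, 53.9, 67.9, 72.1, 112.7, 23.1, 107.8, 0.0, 11.2, 94.5, 102.2, 20.3, 105.0, 22.4, 12.6.
Season total = 1164.8 DD.
Complete generations = ⌊1164.8 / 275⌋ = 4.

4 generations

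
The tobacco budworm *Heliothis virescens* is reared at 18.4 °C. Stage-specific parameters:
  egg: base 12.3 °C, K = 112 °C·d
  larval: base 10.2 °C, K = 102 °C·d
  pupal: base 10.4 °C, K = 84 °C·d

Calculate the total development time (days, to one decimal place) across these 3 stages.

egg: 112 / (18.4 − 12.3) = 112 / 6.1 = 18.361 d.
larval: 102 / (18.4 − 10.2) = 102 / 8.2 = 12.439 d.
pupal: 84 / (18.4 − 10.4) = 84 / 8.0 = 10.500 d.
Sum = 41.300 ≈ 41.3 days.

41.3 days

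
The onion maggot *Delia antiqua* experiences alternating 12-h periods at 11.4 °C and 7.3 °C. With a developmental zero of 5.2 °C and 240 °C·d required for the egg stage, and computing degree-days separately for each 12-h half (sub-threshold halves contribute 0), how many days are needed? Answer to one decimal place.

57.8 days

Day half: max(0, 11.4 − 5.2) × 0.5 = 6.2 × 0.5 = 3.10 DD.
Night half: max(0, 7.3 − 5.2) × 0.5 = 2.1 × 0.5 = 1.05 DD.
Per 24 h: 4.15 DD/day.
Duration = 240 / 4.15 = 57.831 ≈ 57.8 days.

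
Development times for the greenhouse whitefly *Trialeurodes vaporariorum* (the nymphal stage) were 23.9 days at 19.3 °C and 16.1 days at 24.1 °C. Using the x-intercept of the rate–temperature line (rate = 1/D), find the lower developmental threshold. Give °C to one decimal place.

9.4 °C

Linear rate model ⇒ the product D·(T − T_b) is constant across temperatures.
23.9·(19.3 − T_b) = 16.1·(24.1 − T_b)
T_b = (23.9·19.3 − 16.1·24.1) / (23.9 − 16.1) = 73.26 / 7.8 = 9.392 °C ≈ 9.4 °C.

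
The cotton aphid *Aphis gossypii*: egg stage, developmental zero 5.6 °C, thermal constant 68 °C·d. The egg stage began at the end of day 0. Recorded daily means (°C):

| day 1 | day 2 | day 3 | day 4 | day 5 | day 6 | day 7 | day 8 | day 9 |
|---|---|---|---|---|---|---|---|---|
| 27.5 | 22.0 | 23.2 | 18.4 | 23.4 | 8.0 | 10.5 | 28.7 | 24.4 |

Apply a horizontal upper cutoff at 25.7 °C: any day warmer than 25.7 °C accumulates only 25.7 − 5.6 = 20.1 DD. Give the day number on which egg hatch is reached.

Daily DD above 5.6 °C (capped at 20.1): 20.1, 16.4, 17.6, 12.8, 17.8, 2.4, 4.9, 20.1, 18.8.
Cumulative: 20.1, 36.5, 54.1, 66.9, 84.7, 87.1, 92.0, 112.1, 130.9.
The total first reaches 68 DD on day 5.

day 5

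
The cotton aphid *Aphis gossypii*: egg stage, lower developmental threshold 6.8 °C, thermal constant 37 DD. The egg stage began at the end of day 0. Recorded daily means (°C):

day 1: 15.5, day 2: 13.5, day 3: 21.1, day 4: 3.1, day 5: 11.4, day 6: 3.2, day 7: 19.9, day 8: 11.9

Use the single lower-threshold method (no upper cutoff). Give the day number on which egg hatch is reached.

Daily DD above 6.8 °C: 8.7, 6.7, 14.3, 0.0, 4.6, 0.0, 13.1, 5.1.
Cumulative: 8.7, 15.4, 29.7, 29.7, 34.3, 34.3, 47.4, 52.5.
The total first reaches 37 DD on day 7.

day 7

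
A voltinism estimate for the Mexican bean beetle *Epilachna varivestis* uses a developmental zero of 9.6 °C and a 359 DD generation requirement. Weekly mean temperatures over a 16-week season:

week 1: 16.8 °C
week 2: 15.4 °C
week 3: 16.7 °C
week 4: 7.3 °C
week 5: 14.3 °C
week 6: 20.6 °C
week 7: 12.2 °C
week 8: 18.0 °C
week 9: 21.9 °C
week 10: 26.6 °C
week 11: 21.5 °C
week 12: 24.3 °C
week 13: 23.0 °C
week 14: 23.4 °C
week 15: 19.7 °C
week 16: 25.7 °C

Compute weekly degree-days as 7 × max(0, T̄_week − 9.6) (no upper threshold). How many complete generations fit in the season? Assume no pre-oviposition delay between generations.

Weekly DD (7 × max(0, T̄ − 9.6)): 50.4, 40.6, 49.7, 0.0, 32.9, 77.0, 18.2, 58.8, 86.1, 119.0, 83.3, 102.9, 93.8, 96.6, 70.7, 112.7.
Season total = 1092.7 DD.
Complete generations = ⌊1092.7 / 359⌋ = 3.

3 generations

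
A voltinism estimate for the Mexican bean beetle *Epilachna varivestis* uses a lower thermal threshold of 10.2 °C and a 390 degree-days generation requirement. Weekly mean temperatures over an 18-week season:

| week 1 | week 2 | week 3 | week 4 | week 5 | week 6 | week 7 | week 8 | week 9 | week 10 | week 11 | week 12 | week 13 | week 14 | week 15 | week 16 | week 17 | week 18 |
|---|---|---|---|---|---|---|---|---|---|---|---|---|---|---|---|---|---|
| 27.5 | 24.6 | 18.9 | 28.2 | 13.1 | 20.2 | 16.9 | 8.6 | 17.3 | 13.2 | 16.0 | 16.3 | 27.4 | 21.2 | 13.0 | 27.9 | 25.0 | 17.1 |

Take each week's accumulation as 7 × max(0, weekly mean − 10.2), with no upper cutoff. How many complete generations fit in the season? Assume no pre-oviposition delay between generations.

3 generations

Weekly DD (7 × max(0, T̄ − 10.2)): 121.1, 100.8, 60.9, 126.0, 20.3, 70.0, 46.9, 0.0, 49.7, 21.0, 40.6, 42.7, 120.4, 77.0, 19.6, 123.9, 103.6, 48.3.
Season total = 1192.8 DD.
Complete generations = ⌊1192.8 / 390⌋ = 3.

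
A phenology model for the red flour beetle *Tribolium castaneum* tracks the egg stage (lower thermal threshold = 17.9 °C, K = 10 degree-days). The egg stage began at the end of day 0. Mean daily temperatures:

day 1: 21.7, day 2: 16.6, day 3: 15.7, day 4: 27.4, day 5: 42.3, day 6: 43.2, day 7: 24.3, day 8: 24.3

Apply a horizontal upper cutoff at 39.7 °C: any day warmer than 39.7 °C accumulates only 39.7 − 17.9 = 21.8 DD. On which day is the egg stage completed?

day 4

Daily DD above 17.9 °C (capped at 21.8): 3.8, 0.0, 0.0, 9.5, 21.8, 21.8, 6.4, 6.4.
Cumulative: 3.8, 3.8, 3.8, 13.3, 35.1, 56.9, 63.3, 69.7.
The total first reaches 10 DD on day 4.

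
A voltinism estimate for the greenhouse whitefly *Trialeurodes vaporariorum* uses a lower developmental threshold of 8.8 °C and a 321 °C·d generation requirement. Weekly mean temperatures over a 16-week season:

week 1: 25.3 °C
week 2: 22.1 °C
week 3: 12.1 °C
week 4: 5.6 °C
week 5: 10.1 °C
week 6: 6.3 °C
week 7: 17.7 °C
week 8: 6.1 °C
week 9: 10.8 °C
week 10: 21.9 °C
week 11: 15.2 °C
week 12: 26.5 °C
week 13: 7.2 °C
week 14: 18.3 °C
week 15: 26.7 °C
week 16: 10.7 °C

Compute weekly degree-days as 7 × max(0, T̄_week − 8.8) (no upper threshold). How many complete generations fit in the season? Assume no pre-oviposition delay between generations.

2 generations

Weekly DD (7 × max(0, T̄ − 8.8)): 115.5, 93.1, 23.1, 0.0, 9.1, 0.0, 62.3, 0.0, 14.0, 91.7, 44.8, 123.9, 0.0, 66.5, 125.3, 13.3.
Season total = 782.6 DD.
Complete generations = ⌊782.6 / 321⌋ = 2.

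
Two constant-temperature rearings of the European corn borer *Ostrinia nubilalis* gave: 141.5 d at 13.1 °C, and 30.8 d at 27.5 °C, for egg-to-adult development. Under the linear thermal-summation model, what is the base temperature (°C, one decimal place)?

Linear rate model ⇒ the product D·(T − T_b) is constant across temperatures.
141.5·(13.1 − T_b) = 30.8·(27.5 − T_b)
T_b = (141.5·13.1 − 30.8·27.5) / (141.5 − 30.8) = 1006.65 / 110.7 = 9.093 °C ≈ 9.1 °C.

9.1 °C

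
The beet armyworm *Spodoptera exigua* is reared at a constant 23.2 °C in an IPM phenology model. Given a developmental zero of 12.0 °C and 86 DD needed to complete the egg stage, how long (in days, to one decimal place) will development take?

Daily accumulation = 23.2 − 12.0 = 11.2 DD/day.
Duration = 86 / 11.2 = 7.679 ≈ 7.7 days.

7.7 days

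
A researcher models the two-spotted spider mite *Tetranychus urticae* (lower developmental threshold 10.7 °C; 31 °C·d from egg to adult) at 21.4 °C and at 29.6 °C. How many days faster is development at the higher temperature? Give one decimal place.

At 21.4 °C: 31 / (21.4 − 10.7) = 31 / 10.7 = 2.897 d.
At 29.6 °C: 31 / (29.6 − 10.7) = 31 / 18.9 = 1.640 d.
Difference = |2.897 − 1.640| = 1.257 ≈ 1.3 days.

1.3 days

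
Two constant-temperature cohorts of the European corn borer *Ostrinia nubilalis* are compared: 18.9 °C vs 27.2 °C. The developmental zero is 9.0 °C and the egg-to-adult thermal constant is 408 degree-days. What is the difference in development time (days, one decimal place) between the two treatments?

At 18.9 °C: 408 / (18.9 − 9.0) = 408 / 9.9 = 41.212 d.
At 27.2 °C: 408 / (27.2 − 9.0) = 408 / 18.2 = 22.418 d.
Difference = |41.212 − 22.418| = 18.795 ≈ 18.8 days.

18.8 days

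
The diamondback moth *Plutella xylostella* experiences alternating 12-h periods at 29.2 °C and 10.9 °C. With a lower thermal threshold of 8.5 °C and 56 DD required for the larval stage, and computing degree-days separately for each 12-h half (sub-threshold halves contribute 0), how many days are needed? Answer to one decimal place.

Day half: max(0, 29.2 − 8.5) × 0.5 = 20.7 × 0.5 = 10.35 DD.
Night half: max(0, 10.9 − 8.5) × 0.5 = 2.4 × 0.5 = 1.20 DD.
Per 24 h: 11.55 DD/day.
Duration = 56 / 11.55 = 4.848 ≈ 4.8 days.

4.8 days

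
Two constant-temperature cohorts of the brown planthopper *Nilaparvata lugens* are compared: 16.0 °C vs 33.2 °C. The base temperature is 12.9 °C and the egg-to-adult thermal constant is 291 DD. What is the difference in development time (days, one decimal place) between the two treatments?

79.5 days

At 16.0 °C: 291 / (16.0 − 12.9) = 291 / 3.1 = 93.871 d.
At 33.2 °C: 291 / (33.2 − 12.9) = 291 / 20.3 = 14.335 d.
Difference = |93.871 − 14.335| = 79.536 ≈ 79.5 days.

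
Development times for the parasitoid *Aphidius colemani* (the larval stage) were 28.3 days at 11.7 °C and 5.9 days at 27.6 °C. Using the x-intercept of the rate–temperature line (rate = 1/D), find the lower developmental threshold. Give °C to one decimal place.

Linear rate model ⇒ the product D·(T − T_b) is constant across temperatures.
28.3·(11.7 − T_b) = 5.9·(27.6 − T_b)
T_b = (28.3·11.7 − 5.9·27.6) / (28.3 − 5.9) = 168.27 / 22.4 = 7.512 °C ≈ 7.5 °C.

7.5 °C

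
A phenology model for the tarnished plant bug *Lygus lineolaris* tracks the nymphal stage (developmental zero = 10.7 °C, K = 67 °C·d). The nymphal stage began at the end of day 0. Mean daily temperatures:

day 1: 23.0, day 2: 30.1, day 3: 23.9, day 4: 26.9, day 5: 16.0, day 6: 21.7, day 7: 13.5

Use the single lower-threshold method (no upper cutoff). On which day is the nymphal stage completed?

day 6

Daily DD above 10.7 °C: 12.3, 19.4, 13.2, 16.2, 5.3, 11.0, 2.8.
Cumulative: 12.3, 31.7, 44.9, 61.1, 66.4, 77.4, 80.2.
The total first reaches 67 DD on day 6.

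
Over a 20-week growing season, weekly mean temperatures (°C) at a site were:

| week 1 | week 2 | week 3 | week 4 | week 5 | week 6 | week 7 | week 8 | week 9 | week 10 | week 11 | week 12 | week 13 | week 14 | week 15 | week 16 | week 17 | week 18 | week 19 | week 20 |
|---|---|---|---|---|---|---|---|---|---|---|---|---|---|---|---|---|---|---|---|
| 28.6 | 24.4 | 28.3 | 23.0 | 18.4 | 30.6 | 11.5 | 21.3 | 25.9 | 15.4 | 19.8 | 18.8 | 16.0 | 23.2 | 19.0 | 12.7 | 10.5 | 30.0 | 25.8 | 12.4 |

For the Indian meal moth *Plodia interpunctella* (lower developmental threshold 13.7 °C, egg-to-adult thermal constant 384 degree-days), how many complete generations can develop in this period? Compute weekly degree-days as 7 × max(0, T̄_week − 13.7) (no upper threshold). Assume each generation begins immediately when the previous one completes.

2 generations

Weekly DD (7 × max(0, T̄ − 13.7)): 104.3, 74.9, 102.2, 65.1, 32.9, 118.3, 0.0, 53.2, 85.4, 11.9, 42.7, 35.7, 16.1, 66.5, 37.1, 0.0, 0.0, 114.1, 84.7, 0.0.
Season total = 1045.1 DD.
Complete generations = ⌊1045.1 / 384⌋ = 2.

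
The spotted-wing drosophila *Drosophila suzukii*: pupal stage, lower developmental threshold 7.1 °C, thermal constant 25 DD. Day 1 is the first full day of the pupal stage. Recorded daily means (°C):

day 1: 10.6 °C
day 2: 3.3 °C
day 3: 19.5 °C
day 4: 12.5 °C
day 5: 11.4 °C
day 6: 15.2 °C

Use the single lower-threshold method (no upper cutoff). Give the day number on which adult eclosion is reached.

day 5

Daily DD above 7.1 °C: 3.5, 0.0, 12.4, 5.4, 4.3, 8.1.
Cumulative: 3.5, 3.5, 15.9, 21.3, 25.6, 33.7.
The total first reaches 25 DD on day 5.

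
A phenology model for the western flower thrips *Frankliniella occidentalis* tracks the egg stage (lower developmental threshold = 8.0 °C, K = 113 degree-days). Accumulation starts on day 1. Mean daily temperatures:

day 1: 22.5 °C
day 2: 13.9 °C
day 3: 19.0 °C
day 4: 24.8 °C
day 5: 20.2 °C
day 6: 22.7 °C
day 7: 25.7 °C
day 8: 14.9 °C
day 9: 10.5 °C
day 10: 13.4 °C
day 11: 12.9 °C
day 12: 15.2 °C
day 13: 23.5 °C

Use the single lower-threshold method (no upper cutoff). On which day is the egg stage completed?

Daily DD above 8.0 °C: 14.5, 5.9, 11.0, 16.8, 12.2, 14.7, 17.7, 6.9, 2.5, 5.4, 4.9, 7.2, 15.5.
Cumulative: 14.5, 20.4, 31.4, 48.2, 60.4, 75.1, 92.8, 99.7, 102.2, 107.6, 112.5, 119.7, 135.2.
The total first reaches 113 DD on day 12.

day 12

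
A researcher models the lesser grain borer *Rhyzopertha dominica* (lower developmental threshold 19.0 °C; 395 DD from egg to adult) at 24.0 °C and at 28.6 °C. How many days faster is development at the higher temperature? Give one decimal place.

At 24.0 °C: 395 / (24.0 − 19.0) = 395 / 5.0 = 79.000 d.
At 28.6 °C: 395 / (28.6 − 19.0) = 395 / 9.6 = 41.146 d.
Difference = |79.000 − 41.146| = 37.854 ≈ 37.9 days.

37.9 days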